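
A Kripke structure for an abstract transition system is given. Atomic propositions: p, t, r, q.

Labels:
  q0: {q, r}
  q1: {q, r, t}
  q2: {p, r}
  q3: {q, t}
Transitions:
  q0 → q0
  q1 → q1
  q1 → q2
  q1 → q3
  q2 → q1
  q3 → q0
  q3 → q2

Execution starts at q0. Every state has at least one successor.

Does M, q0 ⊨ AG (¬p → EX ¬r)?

No

States satisfying ¬p → EX ¬r: {q1, q2}.
States satisfying AG (¬p → EX ¬r): ∅.
q0 is reachable from q0 and violates ¬p → EX ¬r, so AG fails at q0.
q0 ∉ Sat(AG (¬p → EX ¬r)).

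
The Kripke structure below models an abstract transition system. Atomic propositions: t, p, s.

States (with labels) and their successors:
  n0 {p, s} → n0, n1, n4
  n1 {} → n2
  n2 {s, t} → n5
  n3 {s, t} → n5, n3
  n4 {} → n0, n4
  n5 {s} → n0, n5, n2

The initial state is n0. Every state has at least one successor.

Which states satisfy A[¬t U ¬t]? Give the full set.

States satisfying ¬t: {n0, n1, n4, n5}.
States satisfying A[¬t U ¬t]: {n0, n1, n4, n5}.

{n0, n1, n4, n5}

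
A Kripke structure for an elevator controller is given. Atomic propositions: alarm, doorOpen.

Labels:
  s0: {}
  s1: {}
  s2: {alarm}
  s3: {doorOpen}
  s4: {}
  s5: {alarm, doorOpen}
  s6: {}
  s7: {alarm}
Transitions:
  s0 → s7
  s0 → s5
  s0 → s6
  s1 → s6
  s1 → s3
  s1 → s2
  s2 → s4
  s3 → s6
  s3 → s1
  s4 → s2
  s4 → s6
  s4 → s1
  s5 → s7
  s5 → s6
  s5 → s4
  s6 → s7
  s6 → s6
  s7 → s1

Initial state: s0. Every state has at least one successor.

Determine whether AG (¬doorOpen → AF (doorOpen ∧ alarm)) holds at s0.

No

States satisfying ¬doorOpen → AF (doorOpen ∧ alarm): {s3, s5}.
States satisfying AG (¬doorOpen → AF (doorOpen ∧ alarm)): ∅.
s0 is reachable from s0 and violates ¬doorOpen → AF (doorOpen ∧ alarm), so AG fails at s0.
s0 ∉ Sat(AG (¬doorOpen → AF (doorOpen ∧ alarm))).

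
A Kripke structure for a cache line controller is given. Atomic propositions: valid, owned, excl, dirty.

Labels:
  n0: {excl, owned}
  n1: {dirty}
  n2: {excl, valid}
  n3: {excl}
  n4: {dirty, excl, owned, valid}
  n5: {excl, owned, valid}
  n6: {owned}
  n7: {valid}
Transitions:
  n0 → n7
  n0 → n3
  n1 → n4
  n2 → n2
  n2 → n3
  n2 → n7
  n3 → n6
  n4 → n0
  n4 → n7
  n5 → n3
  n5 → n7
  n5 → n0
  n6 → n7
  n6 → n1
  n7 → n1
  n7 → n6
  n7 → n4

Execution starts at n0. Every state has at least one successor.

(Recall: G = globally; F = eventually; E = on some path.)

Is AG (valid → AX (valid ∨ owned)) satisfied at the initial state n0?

No

States satisfying valid → AX (valid ∨ owned): {n0, n1, n3, n4, n6}.
States satisfying AG (valid → AX (valid ∨ owned)): ∅.
n7 is reachable from n0 and violates valid → AX (valid ∨ owned), so AG fails at n0.
n0 ∉ Sat(AG (valid → AX (valid ∨ owned))).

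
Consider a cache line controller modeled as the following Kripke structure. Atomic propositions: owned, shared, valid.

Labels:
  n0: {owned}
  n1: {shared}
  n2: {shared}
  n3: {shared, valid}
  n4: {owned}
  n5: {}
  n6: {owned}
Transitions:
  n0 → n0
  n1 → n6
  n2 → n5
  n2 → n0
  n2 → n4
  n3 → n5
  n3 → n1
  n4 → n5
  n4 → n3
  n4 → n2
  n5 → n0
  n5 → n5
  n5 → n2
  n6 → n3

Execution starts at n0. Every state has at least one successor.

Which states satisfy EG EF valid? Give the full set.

States satisfying EF valid: {n1, n2, n3, n4, n5, n6}.
States satisfying EG EF valid: {n1, n2, n3, n4, n5, n6}.

{n1, n2, n3, n4, n5, n6}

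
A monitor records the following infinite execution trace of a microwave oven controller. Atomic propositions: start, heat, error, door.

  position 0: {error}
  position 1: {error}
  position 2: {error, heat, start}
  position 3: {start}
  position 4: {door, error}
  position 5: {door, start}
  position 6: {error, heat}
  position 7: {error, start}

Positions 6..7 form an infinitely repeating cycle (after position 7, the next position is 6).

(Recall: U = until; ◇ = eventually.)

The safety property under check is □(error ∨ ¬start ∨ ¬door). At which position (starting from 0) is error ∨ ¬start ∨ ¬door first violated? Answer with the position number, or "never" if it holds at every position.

Check error ∨ ¬start ∨ ¬door at each position in order: 0 ✓, 1 ✓, 2 ✓, 3 ✓, 4 ✓.
At position 5 the labels are {door, start}, so error ∨ ¬start ∨ ¬door is false there. This is the first violation.

5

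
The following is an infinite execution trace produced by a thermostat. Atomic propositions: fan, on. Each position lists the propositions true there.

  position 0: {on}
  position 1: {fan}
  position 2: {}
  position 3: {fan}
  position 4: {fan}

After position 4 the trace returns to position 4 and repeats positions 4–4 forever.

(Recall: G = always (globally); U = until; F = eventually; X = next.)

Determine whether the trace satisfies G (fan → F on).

No

fan → F on must hold at every position from 0 onward. It fails at position 1, so G (fan → F on) is false.
Positions where fan holds: 1, 3, 4.
Check F on at each: 1→fails, 3→fails, 4→fails.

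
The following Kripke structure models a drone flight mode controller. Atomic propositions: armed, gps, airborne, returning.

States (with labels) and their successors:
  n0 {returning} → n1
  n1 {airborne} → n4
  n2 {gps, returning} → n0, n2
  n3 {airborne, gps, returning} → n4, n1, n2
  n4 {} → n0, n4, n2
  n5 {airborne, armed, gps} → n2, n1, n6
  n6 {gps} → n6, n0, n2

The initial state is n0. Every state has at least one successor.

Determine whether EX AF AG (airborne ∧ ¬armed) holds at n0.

No

States satisfying AF AG (airborne ∧ ¬armed): ∅.
States satisfying EX AF AG (airborne ∧ ¬armed): ∅.
No suitable path/successor from n0 witnesses the formula.
n0 ∉ Sat(EX AF AG (airborne ∧ ¬armed)).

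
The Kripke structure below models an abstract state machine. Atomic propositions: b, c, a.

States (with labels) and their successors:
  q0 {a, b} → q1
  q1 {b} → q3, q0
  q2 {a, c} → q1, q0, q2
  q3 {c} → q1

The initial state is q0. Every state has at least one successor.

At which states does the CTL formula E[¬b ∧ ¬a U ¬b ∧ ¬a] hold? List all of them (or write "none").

{q3}

States satisfying ¬b ∧ ¬a: {q3}.
States satisfying E[¬b ∧ ¬a U ¬b ∧ ¬a]: {q3}.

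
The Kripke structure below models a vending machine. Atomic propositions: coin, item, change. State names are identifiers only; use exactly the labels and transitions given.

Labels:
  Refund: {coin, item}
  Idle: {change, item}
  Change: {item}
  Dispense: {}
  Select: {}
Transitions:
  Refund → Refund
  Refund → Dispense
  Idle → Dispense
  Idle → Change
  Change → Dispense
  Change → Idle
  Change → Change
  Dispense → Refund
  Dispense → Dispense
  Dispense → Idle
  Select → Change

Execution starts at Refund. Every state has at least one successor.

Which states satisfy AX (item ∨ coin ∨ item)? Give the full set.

{Select}

States satisfying item ∨ coin ∨ item: {Refund, Idle, Change}.
States satisfying AX (item ∨ coin ∨ item): {Select}.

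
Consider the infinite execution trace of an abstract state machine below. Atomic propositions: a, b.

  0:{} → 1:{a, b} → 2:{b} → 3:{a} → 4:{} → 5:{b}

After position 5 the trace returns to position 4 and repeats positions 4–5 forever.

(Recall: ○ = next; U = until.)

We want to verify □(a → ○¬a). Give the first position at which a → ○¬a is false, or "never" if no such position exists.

never

a → ○¬a holds at every position 0..5, and those are all the positions the trace ever visits, so the invariant □(a → ○¬a) is never violated.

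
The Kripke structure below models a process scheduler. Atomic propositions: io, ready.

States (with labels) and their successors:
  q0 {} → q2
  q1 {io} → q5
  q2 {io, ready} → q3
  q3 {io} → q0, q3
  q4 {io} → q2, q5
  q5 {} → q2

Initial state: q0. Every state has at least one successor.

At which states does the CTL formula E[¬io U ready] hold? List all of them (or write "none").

{q0, q2, q5}

States satisfying ¬io: {q0, q5}.
States satisfying ready: {q2}.
States satisfying E[¬io U ready]: {q0, q2, q5}.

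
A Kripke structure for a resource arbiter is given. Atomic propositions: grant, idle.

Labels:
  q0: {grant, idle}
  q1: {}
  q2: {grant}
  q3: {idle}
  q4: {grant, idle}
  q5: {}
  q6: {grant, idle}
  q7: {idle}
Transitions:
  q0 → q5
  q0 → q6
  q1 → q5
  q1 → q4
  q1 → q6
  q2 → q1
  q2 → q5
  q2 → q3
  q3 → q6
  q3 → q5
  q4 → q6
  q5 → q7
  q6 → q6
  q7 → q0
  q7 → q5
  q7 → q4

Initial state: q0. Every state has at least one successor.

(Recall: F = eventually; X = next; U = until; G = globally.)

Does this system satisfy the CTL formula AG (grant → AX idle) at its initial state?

No

States satisfying grant → AX idle: {q1, q3, q4, q5, q6, q7}.
States satisfying AG (grant → AX idle): {q4, q6}.
q0 is reachable from q0 and violates grant → AX idle, so AG fails at q0.
q0 ∉ Sat(AG (grant → AX idle)).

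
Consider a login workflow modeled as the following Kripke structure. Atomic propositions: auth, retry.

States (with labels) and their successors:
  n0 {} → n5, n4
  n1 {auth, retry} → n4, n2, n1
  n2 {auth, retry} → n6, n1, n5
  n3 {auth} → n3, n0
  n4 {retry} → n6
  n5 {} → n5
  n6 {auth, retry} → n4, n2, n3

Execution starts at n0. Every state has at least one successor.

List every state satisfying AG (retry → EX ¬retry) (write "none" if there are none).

States satisfying retry → EX ¬retry: {n0, n2, n3, n5, n6}.
States satisfying AG (retry → EX ¬retry): {n5}.

{n5}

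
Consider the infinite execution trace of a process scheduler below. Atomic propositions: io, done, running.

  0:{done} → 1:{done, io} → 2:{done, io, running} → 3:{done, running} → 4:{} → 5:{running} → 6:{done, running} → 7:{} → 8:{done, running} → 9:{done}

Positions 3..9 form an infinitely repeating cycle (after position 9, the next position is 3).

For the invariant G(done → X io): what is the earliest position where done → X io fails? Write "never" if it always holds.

Check done → X io at each position in order: 0 ✓, 1 ✓.
At position 2 the labels are {done, io, running} and the next position 3 has {done, running}, so done → X io is false there. This is the first violation.

2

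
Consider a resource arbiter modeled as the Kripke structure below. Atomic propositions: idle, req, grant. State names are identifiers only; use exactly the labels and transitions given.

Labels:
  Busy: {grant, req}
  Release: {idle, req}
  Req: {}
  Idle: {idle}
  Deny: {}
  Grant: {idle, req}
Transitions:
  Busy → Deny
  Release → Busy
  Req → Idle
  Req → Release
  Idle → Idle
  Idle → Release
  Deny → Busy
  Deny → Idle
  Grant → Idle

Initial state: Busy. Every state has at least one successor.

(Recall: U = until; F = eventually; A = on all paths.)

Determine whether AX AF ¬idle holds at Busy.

States satisfying AF ¬idle: {Busy, Release, Req, Deny}.
States satisfying AX AF ¬idle: {Busy, Release}.
Busy ∈ Sat(AX AF ¬idle).

Satisfied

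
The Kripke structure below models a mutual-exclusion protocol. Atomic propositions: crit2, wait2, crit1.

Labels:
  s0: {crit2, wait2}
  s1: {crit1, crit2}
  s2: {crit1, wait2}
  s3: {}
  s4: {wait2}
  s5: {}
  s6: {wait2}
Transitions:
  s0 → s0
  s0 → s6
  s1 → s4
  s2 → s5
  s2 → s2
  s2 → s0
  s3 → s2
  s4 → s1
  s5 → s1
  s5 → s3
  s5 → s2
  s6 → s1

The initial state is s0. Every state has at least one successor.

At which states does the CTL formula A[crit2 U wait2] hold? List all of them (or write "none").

{s0, s1, s2, s4, s6}

States satisfying crit2: {s0, s1}.
States satisfying wait2: {s0, s2, s4, s6}.
States satisfying A[crit2 U wait2]: {s0, s1, s2, s4, s6}.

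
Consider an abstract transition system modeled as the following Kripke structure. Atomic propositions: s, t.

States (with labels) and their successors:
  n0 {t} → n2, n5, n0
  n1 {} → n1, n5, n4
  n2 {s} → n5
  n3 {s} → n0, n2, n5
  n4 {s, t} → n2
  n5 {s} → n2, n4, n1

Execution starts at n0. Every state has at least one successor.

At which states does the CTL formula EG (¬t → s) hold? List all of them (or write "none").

{n0, n2, n3, n4, n5}

States satisfying ¬t → s: {n0, n2, n3, n4, n5}.
States satisfying EG (¬t → s): {n0, n2, n3, n4, n5}.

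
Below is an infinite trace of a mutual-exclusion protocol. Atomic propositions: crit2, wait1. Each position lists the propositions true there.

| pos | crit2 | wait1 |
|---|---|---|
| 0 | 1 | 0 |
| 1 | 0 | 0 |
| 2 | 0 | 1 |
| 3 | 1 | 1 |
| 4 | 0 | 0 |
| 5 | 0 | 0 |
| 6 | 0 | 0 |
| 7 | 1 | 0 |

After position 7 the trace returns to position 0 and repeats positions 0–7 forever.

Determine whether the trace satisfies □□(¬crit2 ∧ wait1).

□(¬crit2 ∧ wait1) must hold at every position from 0 onward. It fails at position 0, so □□(¬crit2 ∧ wait1) is false.

Does not hold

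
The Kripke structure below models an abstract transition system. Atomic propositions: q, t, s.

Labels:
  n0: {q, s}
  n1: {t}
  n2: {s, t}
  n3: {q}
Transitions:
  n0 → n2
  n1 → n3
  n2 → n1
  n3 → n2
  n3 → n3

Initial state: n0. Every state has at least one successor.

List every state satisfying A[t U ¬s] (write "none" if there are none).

States satisfying t: {n1, n2}.
States satisfying ¬s: {n1, n3}.
States satisfying A[t U ¬s]: {n1, n2, n3}.

{n1, n2, n3}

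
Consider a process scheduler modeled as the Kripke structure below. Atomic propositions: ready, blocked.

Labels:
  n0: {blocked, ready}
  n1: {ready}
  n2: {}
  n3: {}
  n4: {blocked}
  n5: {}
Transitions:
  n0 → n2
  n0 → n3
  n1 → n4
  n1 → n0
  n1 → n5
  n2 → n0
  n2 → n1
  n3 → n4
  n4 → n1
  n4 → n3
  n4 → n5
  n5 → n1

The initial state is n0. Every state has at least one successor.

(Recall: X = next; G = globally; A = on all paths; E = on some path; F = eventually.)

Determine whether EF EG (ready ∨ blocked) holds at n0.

States satisfying EG (ready ∨ blocked): {n1, n4}.
States satisfying EF EG (ready ∨ blocked): {n0, n1, n2, n3, n4, n5}.
Some path from n0 reaches a state where EG (ready ∨ blocked) holds.
n0 ∈ Sat(EF EG (ready ∨ blocked)).

Satisfied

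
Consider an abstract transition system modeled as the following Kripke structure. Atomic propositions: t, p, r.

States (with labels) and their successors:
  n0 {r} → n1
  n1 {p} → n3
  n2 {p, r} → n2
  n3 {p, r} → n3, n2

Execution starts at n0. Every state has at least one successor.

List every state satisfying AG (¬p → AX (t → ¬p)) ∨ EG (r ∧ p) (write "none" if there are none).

{n0, n1, n2, n3}

States satisfying ¬p → AX (t → ¬p): {n0, n1, n2, n3}.
States satisfying AG (¬p → AX (t → ¬p)): {n0, n1, n2, n3}.
States satisfying r ∧ p: {n2, n3}.
States satisfying EG (r ∧ p): {n2, n3}.
States satisfying AG (¬p → AX (t → ¬p)) ∨ EG (r ∧ p): {n0, n1, n2, n3}.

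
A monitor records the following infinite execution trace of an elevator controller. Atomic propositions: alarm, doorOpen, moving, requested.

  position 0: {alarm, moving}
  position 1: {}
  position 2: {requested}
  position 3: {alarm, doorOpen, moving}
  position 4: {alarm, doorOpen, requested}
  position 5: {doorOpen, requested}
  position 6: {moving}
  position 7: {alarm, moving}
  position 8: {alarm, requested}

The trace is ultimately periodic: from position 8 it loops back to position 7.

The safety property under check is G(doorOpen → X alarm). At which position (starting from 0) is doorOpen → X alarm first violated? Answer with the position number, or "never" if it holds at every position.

Check doorOpen → X alarm at each position in order: 0 ✓, 1 ✓, 2 ✓, 3 ✓.
At position 4 the labels are {alarm, doorOpen, requested} and the next position 5 has {doorOpen, requested}, so doorOpen → X alarm is false there. This is the first violation.

4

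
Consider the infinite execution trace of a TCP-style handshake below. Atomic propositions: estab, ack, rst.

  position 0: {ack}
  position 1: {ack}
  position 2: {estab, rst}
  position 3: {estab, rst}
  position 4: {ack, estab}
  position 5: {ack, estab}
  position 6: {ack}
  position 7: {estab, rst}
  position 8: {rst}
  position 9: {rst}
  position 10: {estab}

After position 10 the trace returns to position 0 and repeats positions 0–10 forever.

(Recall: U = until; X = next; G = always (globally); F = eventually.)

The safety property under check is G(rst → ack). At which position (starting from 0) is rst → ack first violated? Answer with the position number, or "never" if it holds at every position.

Check rst → ack at each position in order: 0 ✓, 1 ✓.
At position 2 the labels are {estab, rst}, so rst → ack is false there. This is the first violation.

2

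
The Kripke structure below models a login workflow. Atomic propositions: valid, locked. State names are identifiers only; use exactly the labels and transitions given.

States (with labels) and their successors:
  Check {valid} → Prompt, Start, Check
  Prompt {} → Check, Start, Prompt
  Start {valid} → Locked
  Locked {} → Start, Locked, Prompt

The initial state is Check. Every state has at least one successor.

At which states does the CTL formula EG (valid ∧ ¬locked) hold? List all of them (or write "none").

States satisfying valid ∧ ¬locked: {Check, Start}.
States satisfying EG (valid ∧ ¬locked): {Check}.

{Check}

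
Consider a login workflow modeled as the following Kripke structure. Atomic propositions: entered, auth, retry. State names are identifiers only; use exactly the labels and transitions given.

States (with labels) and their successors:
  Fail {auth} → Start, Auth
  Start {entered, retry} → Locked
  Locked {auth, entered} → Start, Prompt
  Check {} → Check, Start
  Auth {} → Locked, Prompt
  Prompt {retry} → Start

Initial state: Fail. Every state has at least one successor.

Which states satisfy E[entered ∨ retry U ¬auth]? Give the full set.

States satisfying entered ∨ retry: {Start, Locked, Prompt}.
States satisfying ¬auth: {Start, Check, Auth, Prompt}.
States satisfying E[entered ∨ retry U ¬auth]: {Start, Locked, Check, Auth, Prompt}.

{Start, Locked, Check, Auth, Prompt}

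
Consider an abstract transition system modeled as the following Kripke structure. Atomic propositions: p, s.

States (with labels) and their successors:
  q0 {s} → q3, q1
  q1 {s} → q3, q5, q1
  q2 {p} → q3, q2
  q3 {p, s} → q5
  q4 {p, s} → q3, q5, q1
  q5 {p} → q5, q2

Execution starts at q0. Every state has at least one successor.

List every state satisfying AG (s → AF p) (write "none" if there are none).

{q2, q3, q5}

States satisfying s → AF p: {q2, q3, q4, q5}.
States satisfying AG (s → AF p): {q2, q3, q5}.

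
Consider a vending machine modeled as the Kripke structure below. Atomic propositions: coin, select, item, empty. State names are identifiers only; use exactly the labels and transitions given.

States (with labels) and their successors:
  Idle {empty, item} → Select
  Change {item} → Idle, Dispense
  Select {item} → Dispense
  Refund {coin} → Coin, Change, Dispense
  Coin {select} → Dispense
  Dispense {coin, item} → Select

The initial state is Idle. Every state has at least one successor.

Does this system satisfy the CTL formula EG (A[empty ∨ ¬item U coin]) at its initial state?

Does not hold

States satisfying A[empty ∨ ¬item U coin]: {Refund, Coin, Dispense}.
States satisfying EG (A[empty ∨ ¬item U coin]): ∅.
No suitable path/successor from Idle witnesses the formula.
Idle ∉ Sat(EG (A[empty ∨ ¬item U coin])).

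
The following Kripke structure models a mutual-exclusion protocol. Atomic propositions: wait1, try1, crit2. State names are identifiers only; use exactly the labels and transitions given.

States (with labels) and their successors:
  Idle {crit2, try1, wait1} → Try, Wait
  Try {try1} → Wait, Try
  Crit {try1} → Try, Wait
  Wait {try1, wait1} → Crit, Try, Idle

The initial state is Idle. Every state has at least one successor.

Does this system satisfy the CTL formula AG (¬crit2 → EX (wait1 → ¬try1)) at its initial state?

Satisfied

States satisfying ¬crit2 → EX (wait1 → ¬try1): {Idle, Try, Crit, Wait}.
States satisfying AG (¬crit2 → EX (wait1 → ¬try1)): {Idle, Try, Crit, Wait}.
Every state reachable from Idle satisfies ¬crit2 → EX (wait1 → ¬try1).
Idle ∈ Sat(AG (¬crit2 → EX (wait1 → ¬try1))).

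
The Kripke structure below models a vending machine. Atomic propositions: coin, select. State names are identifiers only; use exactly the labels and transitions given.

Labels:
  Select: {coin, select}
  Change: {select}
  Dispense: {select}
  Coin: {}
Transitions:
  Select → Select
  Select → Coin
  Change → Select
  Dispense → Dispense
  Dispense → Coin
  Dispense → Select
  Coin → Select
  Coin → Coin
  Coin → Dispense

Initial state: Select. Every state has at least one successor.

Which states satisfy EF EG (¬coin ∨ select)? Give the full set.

States satisfying EG (¬coin ∨ select): {Select, Change, Dispense, Coin}.
States satisfying EF EG (¬coin ∨ select): {Select, Change, Dispense, Coin}.

{Select, Change, Dispense, Coin}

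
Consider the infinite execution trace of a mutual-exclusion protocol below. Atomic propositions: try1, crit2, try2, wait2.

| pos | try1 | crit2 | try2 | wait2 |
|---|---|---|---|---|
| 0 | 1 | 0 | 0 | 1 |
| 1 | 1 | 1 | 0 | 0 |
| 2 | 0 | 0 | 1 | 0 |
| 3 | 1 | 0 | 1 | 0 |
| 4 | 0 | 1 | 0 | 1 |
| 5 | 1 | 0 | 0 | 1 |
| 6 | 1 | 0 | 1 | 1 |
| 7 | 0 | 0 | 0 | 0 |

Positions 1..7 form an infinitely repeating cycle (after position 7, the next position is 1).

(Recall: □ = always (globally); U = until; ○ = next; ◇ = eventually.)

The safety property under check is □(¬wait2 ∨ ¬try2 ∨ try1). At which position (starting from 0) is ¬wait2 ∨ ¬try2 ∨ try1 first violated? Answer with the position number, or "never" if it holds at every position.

¬wait2 ∨ ¬try2 ∨ try1 holds at every position 0..7, and those are all the positions the trace ever visits, so the invariant □(¬wait2 ∨ ¬try2 ∨ try1) is never violated.

never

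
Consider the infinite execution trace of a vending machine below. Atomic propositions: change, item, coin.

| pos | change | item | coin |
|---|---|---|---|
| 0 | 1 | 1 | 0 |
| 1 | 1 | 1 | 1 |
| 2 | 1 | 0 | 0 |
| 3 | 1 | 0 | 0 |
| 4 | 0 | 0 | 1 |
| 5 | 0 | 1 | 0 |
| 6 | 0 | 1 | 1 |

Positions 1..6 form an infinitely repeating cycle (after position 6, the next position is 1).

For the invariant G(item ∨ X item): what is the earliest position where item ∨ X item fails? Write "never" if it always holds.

2

Check item ∨ X item at each position in order: 0 ✓, 1 ✓.
At position 2 the labels are {change} and the next position 3 has {change}, so item ∨ X item is false there. This is the first violation.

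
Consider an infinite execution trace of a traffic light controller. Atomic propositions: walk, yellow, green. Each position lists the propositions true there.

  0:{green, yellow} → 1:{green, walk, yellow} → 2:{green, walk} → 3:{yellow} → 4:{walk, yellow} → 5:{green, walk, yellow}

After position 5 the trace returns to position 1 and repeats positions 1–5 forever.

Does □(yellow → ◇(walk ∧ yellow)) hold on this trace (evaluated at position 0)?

Yes

yellow → ◇(walk ∧ yellow) holds at every position 0..5, and those are all positions ever visited, so □(yellow → ◇(walk ∧ yellow)) holds.
Positions where yellow holds: 0, 1, 3, 4, 5.
Check ◇(walk ∧ yellow) at each: 0→ok, 1→ok, 3→ok, 4→ok, 5→ok.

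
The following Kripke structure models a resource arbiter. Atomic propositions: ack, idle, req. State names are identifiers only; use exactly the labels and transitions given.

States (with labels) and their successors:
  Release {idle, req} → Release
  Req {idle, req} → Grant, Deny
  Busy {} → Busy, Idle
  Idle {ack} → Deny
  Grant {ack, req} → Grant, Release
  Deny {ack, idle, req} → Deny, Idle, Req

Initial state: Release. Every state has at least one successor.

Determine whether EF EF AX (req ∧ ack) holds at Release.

Violated

States satisfying EF AX (req ∧ ack): {Req, Busy, Idle, Deny}.
States satisfying EF EF AX (req ∧ ack): {Req, Busy, Idle, Deny}.
No suitable path/successor from Release witnesses the formula.
Release ∉ Sat(EF EF AX (req ∧ ack)).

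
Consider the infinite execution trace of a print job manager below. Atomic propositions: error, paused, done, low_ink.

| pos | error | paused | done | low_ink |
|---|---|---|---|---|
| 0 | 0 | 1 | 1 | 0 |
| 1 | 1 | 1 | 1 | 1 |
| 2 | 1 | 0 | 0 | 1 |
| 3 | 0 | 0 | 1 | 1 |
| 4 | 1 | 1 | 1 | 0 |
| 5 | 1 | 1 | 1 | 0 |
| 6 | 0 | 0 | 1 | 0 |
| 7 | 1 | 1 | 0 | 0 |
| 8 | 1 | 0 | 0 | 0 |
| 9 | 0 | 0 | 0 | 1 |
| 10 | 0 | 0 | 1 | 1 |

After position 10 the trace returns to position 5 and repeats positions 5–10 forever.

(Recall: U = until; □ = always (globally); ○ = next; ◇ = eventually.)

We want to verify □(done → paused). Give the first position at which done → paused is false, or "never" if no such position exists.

Check done → paused at each position in order: 0 ✓, 1 ✓, 2 ✓.
At position 3 the labels are {done, low_ink}, so done → paused is false there. This is the first violation.

3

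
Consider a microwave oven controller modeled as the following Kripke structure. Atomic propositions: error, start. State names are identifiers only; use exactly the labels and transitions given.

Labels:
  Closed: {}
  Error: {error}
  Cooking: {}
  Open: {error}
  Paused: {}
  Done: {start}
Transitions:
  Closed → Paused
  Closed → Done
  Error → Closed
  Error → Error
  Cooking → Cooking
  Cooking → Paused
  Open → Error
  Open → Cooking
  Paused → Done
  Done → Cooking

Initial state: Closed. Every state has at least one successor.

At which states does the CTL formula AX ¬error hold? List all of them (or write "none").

States satisfying ¬error: {Closed, Cooking, Paused, Done}.
States satisfying AX ¬error: {Closed, Cooking, Paused, Done}.

{Closed, Cooking, Paused, Done}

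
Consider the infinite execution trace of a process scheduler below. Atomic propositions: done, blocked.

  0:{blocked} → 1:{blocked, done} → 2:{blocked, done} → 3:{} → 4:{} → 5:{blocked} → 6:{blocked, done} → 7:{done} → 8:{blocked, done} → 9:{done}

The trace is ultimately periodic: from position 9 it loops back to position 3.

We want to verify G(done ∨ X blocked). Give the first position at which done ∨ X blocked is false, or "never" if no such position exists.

Check done ∨ X blocked at each position in order: 0 ✓, 1 ✓, 2 ✓.
At position 3 the labels are {} and the next position 4 has {}, so done ∨ X blocked is false there. This is the first violation.

3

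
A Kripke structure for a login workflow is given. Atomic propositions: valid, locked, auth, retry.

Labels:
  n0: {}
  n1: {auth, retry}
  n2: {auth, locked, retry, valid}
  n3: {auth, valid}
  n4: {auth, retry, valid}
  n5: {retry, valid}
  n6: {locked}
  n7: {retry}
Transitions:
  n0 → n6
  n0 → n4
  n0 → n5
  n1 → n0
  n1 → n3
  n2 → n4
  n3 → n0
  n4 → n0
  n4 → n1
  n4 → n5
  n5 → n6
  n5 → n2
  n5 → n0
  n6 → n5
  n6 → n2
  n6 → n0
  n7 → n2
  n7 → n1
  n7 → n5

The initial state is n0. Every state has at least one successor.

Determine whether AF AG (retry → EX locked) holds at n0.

States satisfying AG (retry → EX locked): ∅.
States satisfying AF AG (retry → EX locked): ∅.
There is a path from n0 along which AG (retry → EX locked) never holds.
n0 ∉ Sat(AF AG (retry → EX locked)).

No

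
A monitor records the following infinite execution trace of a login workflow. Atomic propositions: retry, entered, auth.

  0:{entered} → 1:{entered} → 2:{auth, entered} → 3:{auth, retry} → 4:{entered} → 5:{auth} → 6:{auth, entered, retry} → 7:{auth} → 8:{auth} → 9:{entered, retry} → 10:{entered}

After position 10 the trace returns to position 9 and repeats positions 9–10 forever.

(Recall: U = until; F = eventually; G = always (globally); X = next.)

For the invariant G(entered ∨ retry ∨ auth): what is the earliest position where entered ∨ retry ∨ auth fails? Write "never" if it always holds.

entered ∨ retry ∨ auth holds at every position 0..10, and those are all the positions the trace ever visits, so the invariant G(entered ∨ retry ∨ auth) is never violated.

never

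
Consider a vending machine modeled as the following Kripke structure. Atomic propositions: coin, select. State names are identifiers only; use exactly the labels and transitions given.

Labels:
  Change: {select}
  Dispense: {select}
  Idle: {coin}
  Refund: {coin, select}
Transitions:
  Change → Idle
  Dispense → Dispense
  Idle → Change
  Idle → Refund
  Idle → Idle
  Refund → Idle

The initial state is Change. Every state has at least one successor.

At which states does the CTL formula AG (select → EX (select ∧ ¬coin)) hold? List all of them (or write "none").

{Dispense}

States satisfying select → EX (select ∧ ¬coin): {Dispense, Idle}.
States satisfying AG (select → EX (select ∧ ¬coin)): {Dispense}.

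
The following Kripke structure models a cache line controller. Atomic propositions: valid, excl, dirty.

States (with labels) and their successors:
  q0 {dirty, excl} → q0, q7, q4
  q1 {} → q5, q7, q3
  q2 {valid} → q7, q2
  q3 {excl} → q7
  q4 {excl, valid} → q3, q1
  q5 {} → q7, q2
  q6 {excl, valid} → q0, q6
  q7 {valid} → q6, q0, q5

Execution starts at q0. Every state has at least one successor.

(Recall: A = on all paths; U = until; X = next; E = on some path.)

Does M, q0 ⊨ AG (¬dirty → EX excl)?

States satisfying ¬dirty → EX excl: {q0, q1, q4, q6, q7}.
States satisfying AG (¬dirty → EX excl): ∅.
q2 is reachable from q0 and violates ¬dirty → EX excl, so AG fails at q0.
q0 ∉ Sat(AG (¬dirty → EX excl)).

Violated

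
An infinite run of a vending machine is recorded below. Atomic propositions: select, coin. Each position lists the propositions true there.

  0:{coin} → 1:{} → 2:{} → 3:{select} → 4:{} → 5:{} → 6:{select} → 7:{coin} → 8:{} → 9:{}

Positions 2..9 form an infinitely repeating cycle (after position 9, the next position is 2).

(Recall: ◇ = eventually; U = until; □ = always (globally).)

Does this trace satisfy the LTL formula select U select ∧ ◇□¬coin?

No

Walking from position 0: at position 0, select has not yet held and select fails, so select U select is false.
□¬coin is false at every position 0..9, so it never becomes true and ◇□¬coin fails.
At position 0: select U select is false; ◇□¬coin is false; so select U select ∧ ◇□¬coin is false.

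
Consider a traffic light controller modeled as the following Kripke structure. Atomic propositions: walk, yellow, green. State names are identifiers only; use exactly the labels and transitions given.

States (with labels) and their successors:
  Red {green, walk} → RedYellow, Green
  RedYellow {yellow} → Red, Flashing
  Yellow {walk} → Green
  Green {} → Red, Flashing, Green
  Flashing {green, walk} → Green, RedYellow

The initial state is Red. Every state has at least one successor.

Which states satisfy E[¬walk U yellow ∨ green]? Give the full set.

{Red, RedYellow, Green, Flashing}

States satisfying ¬walk: {RedYellow, Green}.
States satisfying yellow ∨ green: {Red, RedYellow, Flashing}.
States satisfying E[¬walk U yellow ∨ green]: {Red, RedYellow, Green, Flashing}.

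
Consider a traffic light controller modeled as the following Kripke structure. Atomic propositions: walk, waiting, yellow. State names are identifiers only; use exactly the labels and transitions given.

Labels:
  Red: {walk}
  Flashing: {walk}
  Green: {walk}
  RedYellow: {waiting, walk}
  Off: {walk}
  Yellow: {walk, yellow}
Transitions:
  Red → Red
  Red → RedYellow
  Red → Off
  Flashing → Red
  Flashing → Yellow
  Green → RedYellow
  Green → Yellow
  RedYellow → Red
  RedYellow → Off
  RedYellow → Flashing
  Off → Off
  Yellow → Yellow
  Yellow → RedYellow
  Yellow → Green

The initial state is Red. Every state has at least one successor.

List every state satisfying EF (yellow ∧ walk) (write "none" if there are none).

{Red, Flashing, Green, RedYellow, Yellow}

States satisfying yellow ∧ walk: {Yellow}.
States satisfying EF (yellow ∧ walk): {Red, Flashing, Green, RedYellow, Yellow}.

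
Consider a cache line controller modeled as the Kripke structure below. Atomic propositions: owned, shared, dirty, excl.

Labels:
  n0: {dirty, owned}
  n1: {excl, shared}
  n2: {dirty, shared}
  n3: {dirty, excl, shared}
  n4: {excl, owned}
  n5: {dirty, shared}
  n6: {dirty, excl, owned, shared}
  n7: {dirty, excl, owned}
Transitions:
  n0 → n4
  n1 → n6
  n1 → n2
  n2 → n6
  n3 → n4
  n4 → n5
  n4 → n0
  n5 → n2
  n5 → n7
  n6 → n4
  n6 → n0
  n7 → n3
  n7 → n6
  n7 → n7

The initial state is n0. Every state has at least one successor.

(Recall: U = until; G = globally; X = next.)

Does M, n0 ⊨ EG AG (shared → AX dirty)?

Violated

States satisfying AG (shared → AX dirty): ∅.
States satisfying EG AG (shared → AX dirty): ∅.
No suitable path/successor from n0 witnesses the formula.
n0 ∉ Sat(EG AG (shared → AX dirty)).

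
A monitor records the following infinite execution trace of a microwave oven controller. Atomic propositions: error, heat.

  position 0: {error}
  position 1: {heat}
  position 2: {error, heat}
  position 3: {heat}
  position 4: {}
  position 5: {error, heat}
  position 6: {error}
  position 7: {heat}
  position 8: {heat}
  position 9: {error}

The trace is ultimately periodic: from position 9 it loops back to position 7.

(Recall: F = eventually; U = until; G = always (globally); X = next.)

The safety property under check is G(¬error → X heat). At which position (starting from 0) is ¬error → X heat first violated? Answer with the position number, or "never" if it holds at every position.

3

Check ¬error → X heat at each position in order: 0 ✓, 1 ✓, 2 ✓.
At position 3 the labels are {heat} and the next position 4 has {}, so ¬error → X heat is false there. This is the first violation.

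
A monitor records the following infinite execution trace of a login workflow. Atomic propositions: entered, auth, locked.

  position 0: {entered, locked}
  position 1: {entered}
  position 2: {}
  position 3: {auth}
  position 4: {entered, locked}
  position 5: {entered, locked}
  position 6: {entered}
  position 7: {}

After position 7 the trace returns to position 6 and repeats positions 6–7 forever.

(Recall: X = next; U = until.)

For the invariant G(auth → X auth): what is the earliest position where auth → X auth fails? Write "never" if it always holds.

3

Check auth → X auth at each position in order: 0 ✓, 1 ✓, 2 ✓.
At position 3 the labels are {auth} and the next position 4 has {entered, locked}, so auth → X auth is false there. This is the first violation.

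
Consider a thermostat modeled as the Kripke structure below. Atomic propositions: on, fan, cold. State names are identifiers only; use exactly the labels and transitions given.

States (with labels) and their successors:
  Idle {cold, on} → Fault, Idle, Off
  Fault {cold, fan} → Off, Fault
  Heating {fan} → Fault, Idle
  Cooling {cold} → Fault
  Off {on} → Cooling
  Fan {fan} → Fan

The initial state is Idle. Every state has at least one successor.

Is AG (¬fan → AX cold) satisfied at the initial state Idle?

No

States satisfying ¬fan → AX cold: {Fault, Heating, Cooling, Off, Fan}.
States satisfying AG (¬fan → AX cold): {Fault, Cooling, Off, Fan}.
Idle is reachable from Idle and violates ¬fan → AX cold, so AG fails at Idle.
Idle ∉ Sat(AG (¬fan → AX cold)).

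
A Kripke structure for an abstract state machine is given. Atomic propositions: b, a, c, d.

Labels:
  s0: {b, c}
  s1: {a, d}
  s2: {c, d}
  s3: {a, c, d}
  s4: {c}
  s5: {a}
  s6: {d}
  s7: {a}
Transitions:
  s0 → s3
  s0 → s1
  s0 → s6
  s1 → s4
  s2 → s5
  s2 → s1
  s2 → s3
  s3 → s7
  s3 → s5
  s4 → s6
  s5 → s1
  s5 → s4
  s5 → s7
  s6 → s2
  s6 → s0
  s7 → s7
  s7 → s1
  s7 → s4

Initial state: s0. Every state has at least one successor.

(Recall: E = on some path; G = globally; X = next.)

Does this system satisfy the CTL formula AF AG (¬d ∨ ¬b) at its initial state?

Satisfied

States satisfying AG (¬d ∨ ¬b): {s0, s1, s2, s3, s4, s5, s6, s7}.
States satisfying AF AG (¬d ∨ ¬b): {s0, s1, s2, s3, s4, s5, s6, s7}.
s0 ∈ Sat(AF AG (¬d ∨ ¬b)).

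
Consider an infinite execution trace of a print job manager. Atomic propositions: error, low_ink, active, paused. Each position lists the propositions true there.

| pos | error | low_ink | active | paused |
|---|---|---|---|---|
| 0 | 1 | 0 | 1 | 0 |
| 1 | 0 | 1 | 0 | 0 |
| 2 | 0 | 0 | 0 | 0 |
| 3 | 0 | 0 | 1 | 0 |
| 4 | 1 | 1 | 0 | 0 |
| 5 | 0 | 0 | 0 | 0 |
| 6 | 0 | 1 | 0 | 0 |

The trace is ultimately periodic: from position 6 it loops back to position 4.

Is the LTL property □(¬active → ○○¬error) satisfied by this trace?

Violated

¬active → ○○¬error must hold at every position from 0 onward. It fails at position 2, so □(¬active → ○○¬error) is false.
Positions where ¬active holds: 1, 2, 4, 5, 6.
Check ○○¬error at each: 1→ok, 2→fails, 4→ok, 5→fails, 6→ok.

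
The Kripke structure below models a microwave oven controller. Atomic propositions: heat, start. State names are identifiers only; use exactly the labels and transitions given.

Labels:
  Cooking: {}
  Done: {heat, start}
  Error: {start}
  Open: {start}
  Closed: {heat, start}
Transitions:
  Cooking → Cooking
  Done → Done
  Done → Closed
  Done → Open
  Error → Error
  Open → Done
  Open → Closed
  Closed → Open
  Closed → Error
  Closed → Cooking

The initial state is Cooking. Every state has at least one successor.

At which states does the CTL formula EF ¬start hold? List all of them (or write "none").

States satisfying ¬start: {Cooking}.
States satisfying EF ¬start: {Cooking, Done, Open, Closed}.

{Cooking, Done, Open, Closed}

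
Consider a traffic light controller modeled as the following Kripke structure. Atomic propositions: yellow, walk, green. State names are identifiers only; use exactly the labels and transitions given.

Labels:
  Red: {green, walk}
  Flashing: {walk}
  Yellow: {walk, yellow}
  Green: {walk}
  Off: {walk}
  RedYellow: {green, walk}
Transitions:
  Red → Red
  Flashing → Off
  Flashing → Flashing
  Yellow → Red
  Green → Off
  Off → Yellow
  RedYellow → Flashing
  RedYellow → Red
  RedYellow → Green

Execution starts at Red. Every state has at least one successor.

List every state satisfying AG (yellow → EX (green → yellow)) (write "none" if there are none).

States satisfying yellow → EX (green → yellow): {Red, Flashing, Green, Off, RedYellow}.
States satisfying AG (yellow → EX (green → yellow)): {Red}.

{Red}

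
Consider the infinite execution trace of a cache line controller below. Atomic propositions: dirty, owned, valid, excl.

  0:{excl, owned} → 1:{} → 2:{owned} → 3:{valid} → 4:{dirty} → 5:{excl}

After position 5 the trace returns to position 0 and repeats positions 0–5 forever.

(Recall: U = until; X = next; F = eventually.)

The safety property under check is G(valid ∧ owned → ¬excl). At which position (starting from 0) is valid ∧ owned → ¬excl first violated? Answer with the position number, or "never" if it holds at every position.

never

valid ∧ owned → ¬excl holds at every position 0..5, and those are all the positions the trace ever visits, so the invariant G(valid ∧ owned → ¬excl) is never violated.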